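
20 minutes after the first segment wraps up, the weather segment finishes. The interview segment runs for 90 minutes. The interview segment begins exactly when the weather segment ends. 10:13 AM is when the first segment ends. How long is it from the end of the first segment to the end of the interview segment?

110 minutes

The weather segment ends at 10:13 AM + 20 min = 10:33 AM.
So the interview segment starts at 10:33 AM.
The interview segment ends at 10:33 AM + 90 min = 12:03 PM.
From 10:13 AM to 12:03 PM is 110 minutes.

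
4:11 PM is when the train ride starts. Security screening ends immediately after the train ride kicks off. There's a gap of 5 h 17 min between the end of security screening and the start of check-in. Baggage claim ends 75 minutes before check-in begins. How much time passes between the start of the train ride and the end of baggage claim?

242 minutes

Security screening ends at 4:11 PM.
Check-in starts at 4:11 PM + 317 min = 9:28 PM.
Baggage claim ends at 9:28 PM − 75 min = 8:13 PM.
From 4:11 PM to 8:13 PM is 242 minutes.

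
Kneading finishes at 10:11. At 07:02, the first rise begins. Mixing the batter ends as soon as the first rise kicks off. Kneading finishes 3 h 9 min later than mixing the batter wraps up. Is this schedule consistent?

Mixing the batter ends at 07:02.
Kneading ends at 07:02 + 189 min = 10:11.
That matches the stated 10:11, so the schedule is consistent.

Yes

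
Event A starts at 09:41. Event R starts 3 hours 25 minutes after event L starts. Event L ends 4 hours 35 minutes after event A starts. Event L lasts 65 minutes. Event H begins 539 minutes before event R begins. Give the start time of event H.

07:37

Event L ends at 09:41 + 275 min = 14:16.
Event L starts at 14:16 − 65 min = 13:11.
Event R starts at 13:11 + 205 min = 16:36.
Event H starts at 16:36 − 539 min = 07:37.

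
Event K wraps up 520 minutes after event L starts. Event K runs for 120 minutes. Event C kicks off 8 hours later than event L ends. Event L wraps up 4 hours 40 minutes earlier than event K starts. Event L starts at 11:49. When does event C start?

Event K ends at 11:49 + 520 min = 20:29.
Event K starts at 20:29 − 120 min = 18:29.
Event L ends at 18:29 − 280 min = 13:49.
Event C starts at 13:49 + 480 min = 21:49.

21:49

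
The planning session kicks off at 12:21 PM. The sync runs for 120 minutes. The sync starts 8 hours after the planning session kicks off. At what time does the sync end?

10:21 PM

The sync starts at 12:21 PM + 480 min = 8:21 PM.
The sync ends at 8:21 PM + 120 min = 10:21 PM.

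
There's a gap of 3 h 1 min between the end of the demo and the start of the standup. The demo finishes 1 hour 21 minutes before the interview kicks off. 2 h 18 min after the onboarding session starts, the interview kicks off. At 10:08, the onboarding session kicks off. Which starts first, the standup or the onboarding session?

the onboarding session

The interview starts at 10:08 + 138 min = 12:26.
The demo ends at 12:26 − 81 min = 11:05.
The standup starts at 11:05 + 181 min = 14:06.
The standup starts at 14:06 and the onboarding session starts at 10:08, so the onboarding session is first.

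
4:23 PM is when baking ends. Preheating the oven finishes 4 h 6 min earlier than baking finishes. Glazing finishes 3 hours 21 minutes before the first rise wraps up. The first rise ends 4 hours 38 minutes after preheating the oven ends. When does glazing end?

Preheating the oven ends at 4:23 PM − 246 min = 12:17 PM.
The first rise ends at 12:17 PM + 278 min = 4:55 PM.
Glazing ends at 4:55 PM − 201 min = 1:34 PM.

1:34 PM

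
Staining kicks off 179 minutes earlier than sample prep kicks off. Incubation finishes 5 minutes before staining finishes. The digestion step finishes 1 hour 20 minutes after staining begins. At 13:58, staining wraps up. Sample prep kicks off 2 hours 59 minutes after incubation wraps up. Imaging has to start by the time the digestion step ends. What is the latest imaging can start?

Incubation ends at 13:58 − 5 min = 13:53.
Sample prep starts at 13:53 + 179 min = 16:52.
Staining starts at 16:52 − 179 min = 13:53.
The digestion step ends at 13:53 + 80 min = 15:13.
Imaging is bounded by the digestion step, so the latest it can start is 15:13.

15:13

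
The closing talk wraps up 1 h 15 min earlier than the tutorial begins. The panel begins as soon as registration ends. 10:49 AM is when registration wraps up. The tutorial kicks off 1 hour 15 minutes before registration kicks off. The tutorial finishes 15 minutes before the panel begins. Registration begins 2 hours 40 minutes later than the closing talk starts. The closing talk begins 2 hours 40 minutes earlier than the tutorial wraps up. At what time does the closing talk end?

8:04 AM

The panel starts at 10:49 AM.
The tutorial ends at 10:49 AM − 15 min = 10:34 AM.
The closing talk starts at 10:34 AM − 160 min = 7:54 AM.
Registration starts at 7:54 AM + 160 min = 10:34 AM.
The tutorial starts at 10:34 AM − 75 min = 9:19 AM.
The closing talk ends at 9:19 AM − 75 min = 8:04 AM.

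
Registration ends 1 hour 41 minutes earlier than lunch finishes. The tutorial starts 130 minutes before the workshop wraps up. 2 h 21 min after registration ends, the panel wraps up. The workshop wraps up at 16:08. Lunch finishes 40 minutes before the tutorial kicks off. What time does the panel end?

13:58

The tutorial starts at 16:08 − 130 min = 13:58.
Lunch ends at 13:58 − 40 min = 13:18.
Registration ends at 13:18 − 101 min = 11:37.
The panel ends at 11:37 + 141 min = 13:58.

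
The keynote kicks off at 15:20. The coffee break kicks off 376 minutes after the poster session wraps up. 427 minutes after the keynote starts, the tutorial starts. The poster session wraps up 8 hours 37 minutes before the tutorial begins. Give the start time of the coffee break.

The tutorial starts at 15:20 + 427 min = 22:27.
The poster session ends at 22:27 − 517 min = 13:50.
The coffee break starts at 13:50 + 376 min = 20:06.

20:06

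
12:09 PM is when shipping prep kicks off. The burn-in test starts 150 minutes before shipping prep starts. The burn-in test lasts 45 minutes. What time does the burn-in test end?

10:24 AM

The burn-in test starts at 12:09 PM − 150 min = 9:39 AM.
The burn-in test ends at 9:39 AM + 45 min = 10:24 AM.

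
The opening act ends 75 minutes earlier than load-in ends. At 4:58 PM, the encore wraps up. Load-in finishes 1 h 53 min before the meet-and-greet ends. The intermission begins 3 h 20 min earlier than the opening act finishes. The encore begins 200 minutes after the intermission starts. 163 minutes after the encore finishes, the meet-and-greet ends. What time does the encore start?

4:33 PM

The meet-and-greet ends at 4:58 PM + 163 min = 7:41 PM.
Load-in ends at 7:41 PM − 113 min = 5:48 PM.
The opening act ends at 5:48 PM − 75 min = 4:33 PM.
The intermission starts at 4:33 PM − 200 min = 1:13 PM.
The encore starts at 1:13 PM + 200 min = 4:33 PM.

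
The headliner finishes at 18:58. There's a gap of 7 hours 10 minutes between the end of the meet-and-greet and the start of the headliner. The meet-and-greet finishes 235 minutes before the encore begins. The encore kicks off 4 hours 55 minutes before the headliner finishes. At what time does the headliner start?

17:18

The encore starts at 18:58 − 295 min = 14:03.
The meet-and-greet ends at 14:03 − 235 min = 10:08.
The headliner starts at 10:08 + 430 min = 17:18.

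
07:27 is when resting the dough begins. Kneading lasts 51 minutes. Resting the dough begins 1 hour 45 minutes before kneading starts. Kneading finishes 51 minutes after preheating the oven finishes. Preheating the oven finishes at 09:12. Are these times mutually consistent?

Kneading ends at 09:12 + 51 min = 10:03.
Kneading starts at 10:03 − 51 min = 09:12.
Resting the dough starts at 09:12 − 105 min = 07:27.
That matches the stated 07:27, so the schedule is consistent.

Yes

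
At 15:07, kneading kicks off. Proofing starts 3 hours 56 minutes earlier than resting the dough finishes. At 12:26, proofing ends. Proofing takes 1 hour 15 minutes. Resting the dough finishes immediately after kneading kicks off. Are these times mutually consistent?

Yes

Resting the dough ends at 15:07.
Proofing starts at 15:07 − 236 min = 11:11.
Proofing ends at 11:11 + 75 min = 12:26.
That matches the stated 12:26, so the schedule is consistent.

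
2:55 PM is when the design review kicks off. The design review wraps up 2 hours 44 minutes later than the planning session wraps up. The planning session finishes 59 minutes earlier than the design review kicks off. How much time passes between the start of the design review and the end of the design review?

1 h 45 min

The planning session ends at 2:55 PM − 59 min = 1:56 PM.
The design review ends at 1:56 PM + 164 min = 4:40 PM.
From 2:55 PM to 4:40 PM is 1 h 45 min.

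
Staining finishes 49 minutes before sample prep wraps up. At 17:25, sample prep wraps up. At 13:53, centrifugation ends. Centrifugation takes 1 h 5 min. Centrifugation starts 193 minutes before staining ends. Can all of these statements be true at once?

Staining ends at 17:25 − 49 min = 16:36.
Centrifugation starts at 16:36 − 193 min = 13:23.
Centrifugation ends at 13:23 + 65 min = 14:28.
But centrifugation is also said to end at 13:53 — a 35-minute conflict.

No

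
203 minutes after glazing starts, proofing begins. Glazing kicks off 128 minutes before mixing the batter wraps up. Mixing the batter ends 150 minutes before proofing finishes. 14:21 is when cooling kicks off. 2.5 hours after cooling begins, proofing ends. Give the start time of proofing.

15:36

Proofing ends at 14:21 + 150 min = 16:51.
Mixing the batter ends at 16:51 − 150 min = 14:21.
Glazing starts at 14:21 − 128 min = 12:13.
Proofing starts at 12:13 + 203 min = 15:36.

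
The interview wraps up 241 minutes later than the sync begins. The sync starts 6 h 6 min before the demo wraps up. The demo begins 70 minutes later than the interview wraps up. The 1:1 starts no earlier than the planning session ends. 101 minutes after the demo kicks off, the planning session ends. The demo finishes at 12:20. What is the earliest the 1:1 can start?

13:06

The sync starts at 12:20 − 366 min = 06:14.
The interview ends at 06:14 + 241 min = 10:15.
The demo starts at 10:15 + 70 min = 11:25.
The planning session ends at 11:25 + 101 min = 13:06.
The 1:1 is bounded by the planning session, so the earliest it can start is 13:06.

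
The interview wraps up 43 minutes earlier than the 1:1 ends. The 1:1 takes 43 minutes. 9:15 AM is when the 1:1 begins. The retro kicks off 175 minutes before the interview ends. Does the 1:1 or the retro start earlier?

The 1:1 ends at 9:15 AM + 43 min = 9:58 AM.
The interview ends at 9:58 AM − 43 min = 9:15 AM.
The retro starts at 9:15 AM − 175 min = 6:20 AM.
The 1:1 starts at 9:15 AM and the retro starts at 6:20 AM, so the retro is first.

the retro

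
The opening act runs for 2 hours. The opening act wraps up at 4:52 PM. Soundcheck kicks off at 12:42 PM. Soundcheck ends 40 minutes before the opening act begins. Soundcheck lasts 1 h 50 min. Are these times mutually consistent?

The opening act starts at 4:52 PM − 120 min = 2:52 PM.
Soundcheck ends at 2:52 PM − 40 min = 2:12 PM.
Soundcheck starts at 2:12 PM − 110 min = 12:22 PM.
But soundcheck is also said to start at 12:42 PM — a 20-minute conflict.

No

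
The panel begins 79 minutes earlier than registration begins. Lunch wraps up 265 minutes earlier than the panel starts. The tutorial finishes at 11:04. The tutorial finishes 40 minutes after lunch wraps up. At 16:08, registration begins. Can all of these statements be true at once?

The panel starts at 16:08 − 79 min = 14:49.
Lunch ends at 14:49 − 265 min = 10:24.
The tutorial ends at 10:24 + 40 min = 11:04.
That matches the stated 11:04, so the schedule is consistent.

Yes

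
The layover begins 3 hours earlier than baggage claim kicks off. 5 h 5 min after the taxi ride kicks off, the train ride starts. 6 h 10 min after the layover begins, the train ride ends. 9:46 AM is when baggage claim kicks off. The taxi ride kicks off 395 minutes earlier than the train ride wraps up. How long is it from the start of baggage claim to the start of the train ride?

The layover starts at 9:46 AM − 180 min = 6:46 AM.
The train ride ends at 6:46 AM + 370 min = 12:56 PM.
The taxi ride starts at 12:56 PM − 395 min = 6:21 AM.
The train ride starts at 6:21 AM + 305 min = 11:26 AM.
From 9:46 AM to 11:26 AM is 1 h 40 min.

1 h 40 min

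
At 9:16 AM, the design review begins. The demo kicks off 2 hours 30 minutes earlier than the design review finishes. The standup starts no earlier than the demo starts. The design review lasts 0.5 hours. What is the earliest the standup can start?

The design review ends at 9:16 AM + 30 min = 9:46 AM.
The demo starts at 9:46 AM − 150 min = 7:16 AM.
The standup is bounded by the demo, so the earliest it can start is 7:16 AM.

7:16 AM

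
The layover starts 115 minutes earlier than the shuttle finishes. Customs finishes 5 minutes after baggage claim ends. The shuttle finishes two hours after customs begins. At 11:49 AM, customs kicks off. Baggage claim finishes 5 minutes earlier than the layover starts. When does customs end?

The shuttle ends at 11:49 AM + 120 min = 1:49 PM.
The layover starts at 1:49 PM − 115 min = 11:54 AM.
Baggage claim ends at 11:54 AM − 5 min = 11:49 AM.
Customs ends at 11:49 AM + 5 min = 11:54 AM.

11:54 AM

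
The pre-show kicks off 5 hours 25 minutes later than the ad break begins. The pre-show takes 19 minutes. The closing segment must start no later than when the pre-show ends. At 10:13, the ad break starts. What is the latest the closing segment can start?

15:57

The pre-show starts at 10:13 + 325 min = 15:38.
The pre-show ends at 15:38 + 19 min = 15:57.
The closing segment is bounded by the pre-show, so the latest it can start is 15:57.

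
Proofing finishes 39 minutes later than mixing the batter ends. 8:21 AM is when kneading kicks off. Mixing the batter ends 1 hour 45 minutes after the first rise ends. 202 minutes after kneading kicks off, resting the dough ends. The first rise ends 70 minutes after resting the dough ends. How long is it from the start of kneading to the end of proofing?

416 minutes

Resting the dough ends at 8:21 AM + 202 min = 11:43 AM.
The first rise ends at 11:43 AM + 70 min = 12:53 PM.
Mixing the batter ends at 12:53 PM + 105 min = 2:38 PM.
Proofing ends at 2:38 PM + 39 min = 3:17 PM.
From 8:21 AM to 3:17 PM is 416 minutes.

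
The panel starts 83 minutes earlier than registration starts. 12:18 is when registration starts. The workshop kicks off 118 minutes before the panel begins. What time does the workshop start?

08:57

The panel starts at 12:18 − 83 min = 10:55.
The workshop starts at 10:55 − 118 min = 08:57.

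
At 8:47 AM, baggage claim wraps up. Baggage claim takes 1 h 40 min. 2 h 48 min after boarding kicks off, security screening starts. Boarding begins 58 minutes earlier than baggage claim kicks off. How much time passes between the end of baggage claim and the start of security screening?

10 minutes

Baggage claim starts at 8:47 AM − 100 min = 7:07 AM.
Boarding starts at 7:07 AM − 58 min = 6:09 AM.
Security screening starts at 6:09 AM + 168 min = 8:57 AM.
From 8:47 AM to 8:57 AM is 10 minutes.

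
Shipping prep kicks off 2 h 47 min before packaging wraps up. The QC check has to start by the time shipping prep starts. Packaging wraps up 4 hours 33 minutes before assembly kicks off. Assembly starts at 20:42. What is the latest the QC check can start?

13:22

Packaging ends at 20:42 − 273 min = 16:09.
Shipping prep starts at 16:09 − 167 min = 13:22.
The QC check is bounded by shipping prep, so the latest it can start is 13:22.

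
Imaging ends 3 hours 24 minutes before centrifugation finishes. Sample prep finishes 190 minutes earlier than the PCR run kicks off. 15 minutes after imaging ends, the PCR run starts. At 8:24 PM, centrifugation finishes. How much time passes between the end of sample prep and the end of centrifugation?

6 hours 19 minutes

Imaging ends at 8:24 PM − 204 min = 5:00 PM.
The PCR run starts at 5:00 PM + 15 min = 5:15 PM.
Sample prep ends at 5:15 PM − 190 min = 2:05 PM.
From 2:05 PM to 8:24 PM is 6 hours 19 minutes.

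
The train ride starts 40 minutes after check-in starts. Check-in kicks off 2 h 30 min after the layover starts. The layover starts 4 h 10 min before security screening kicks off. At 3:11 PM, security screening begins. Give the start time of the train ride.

2:11 PM

The layover starts at 3:11 PM − 250 min = 11:01 AM.
Check-in starts at 11:01 AM + 150 min = 1:31 PM.
The train ride starts at 1:31 PM + 40 min = 2:11 PM.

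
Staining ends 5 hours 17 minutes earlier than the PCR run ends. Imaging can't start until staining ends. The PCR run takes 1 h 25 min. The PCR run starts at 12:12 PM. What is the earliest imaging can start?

The PCR run ends at 12:12 PM + 85 min = 1:37 PM.
Staining ends at 1:37 PM − 317 min = 8:20 AM.
Imaging is bounded by staining, so the earliest it can start is 8:20 AM.

8:20 AM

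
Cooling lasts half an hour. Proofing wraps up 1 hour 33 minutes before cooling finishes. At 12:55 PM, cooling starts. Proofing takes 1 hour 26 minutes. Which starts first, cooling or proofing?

proofing

Cooling ends at 12:55 PM + 30 min = 1:25 PM.
Proofing ends at 1:25 PM − 93 min = 11:52 AM.
Proofing starts at 11:52 AM − 86 min = 10:26 AM.
Cooling starts at 12:55 PM and proofing starts at 10:26 AM, so proofing is first.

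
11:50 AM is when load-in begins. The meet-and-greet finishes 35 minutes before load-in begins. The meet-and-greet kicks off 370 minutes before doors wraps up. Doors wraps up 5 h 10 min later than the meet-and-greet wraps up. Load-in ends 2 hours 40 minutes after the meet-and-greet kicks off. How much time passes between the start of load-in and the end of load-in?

65 minutes

The meet-and-greet ends at 11:50 AM − 35 min = 11:15 AM.
Doors ends at 11:15 AM + 310 min = 4:25 PM.
The meet-and-greet starts at 4:25 PM − 370 min = 10:15 AM.
Load-in ends at 10:15 AM + 160 min = 12:55 PM.
From 11:50 AM to 12:55 PM is 65 minutes.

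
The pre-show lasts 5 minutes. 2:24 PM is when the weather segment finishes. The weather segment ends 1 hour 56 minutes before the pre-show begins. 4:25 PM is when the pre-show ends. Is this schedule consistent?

The pre-show starts at 4:25 PM − 5 min = 4:20 PM.
The weather segment ends at 4:20 PM − 116 min = 2:24 PM.
That matches the stated 2:24 PM, so the schedule is consistent.

Yes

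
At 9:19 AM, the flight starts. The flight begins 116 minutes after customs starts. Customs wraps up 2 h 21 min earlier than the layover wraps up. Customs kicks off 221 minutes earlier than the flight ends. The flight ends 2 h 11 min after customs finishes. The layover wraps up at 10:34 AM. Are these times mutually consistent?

No

Customs ends at 10:34 AM − 141 min = 8:13 AM.
The flight ends at 8:13 AM + 131 min = 10:24 AM.
Customs starts at 10:24 AM − 221 min = 6:43 AM.
The flight starts at 6:43 AM + 116 min = 8:39 AM.
But the flight is also said to start at 9:19 AM — a 40-minute conflict.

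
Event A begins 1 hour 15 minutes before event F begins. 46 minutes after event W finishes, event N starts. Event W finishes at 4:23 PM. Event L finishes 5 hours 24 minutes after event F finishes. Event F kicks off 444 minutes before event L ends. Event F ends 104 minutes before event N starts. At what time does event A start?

12:10 PM

Event N starts at 4:23 PM + 46 min = 5:09 PM.
Event F ends at 5:09 PM − 104 min = 3:25 PM.
Event L ends at 3:25 PM + 324 min = 8:49 PM.
Event F starts at 8:49 PM − 444 min = 1:25 PM.
Event A starts at 1:25 PM − 75 min = 12:10 PM.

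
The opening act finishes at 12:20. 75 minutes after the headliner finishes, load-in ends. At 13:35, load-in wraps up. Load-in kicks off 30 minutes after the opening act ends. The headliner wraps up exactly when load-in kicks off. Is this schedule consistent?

Load-in starts at 12:20 + 30 min = 12:50.
So the headliner ends at 12:50.
Load-in ends at 12:50 + 75 min = 14:05.
But load-in is also said to end at 13:35 — a 30-minute conflict.

No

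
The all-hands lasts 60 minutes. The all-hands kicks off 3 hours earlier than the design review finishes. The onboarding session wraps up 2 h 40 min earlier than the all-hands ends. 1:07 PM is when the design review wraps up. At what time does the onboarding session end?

The all-hands starts at 1:07 PM − 180 min = 10:07 AM.
The all-hands ends at 10:07 AM + 60 min = 11:07 AM.
The onboarding session ends at 11:07 AM − 160 min = 8:27 AM.

8:27 AM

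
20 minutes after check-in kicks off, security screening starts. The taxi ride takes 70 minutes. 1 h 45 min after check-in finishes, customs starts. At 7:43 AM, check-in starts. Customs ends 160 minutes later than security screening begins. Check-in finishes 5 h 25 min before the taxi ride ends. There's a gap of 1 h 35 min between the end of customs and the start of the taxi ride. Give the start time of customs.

Security screening starts at 7:43 AM + 20 min = 8:03 AM.
Customs ends at 8:03 AM + 160 min = 10:43 AM.
The taxi ride starts at 10:43 AM + 95 min = 12:18 PM.
The taxi ride ends at 12:18 PM + 70 min = 1:28 PM.
Check-in ends at 1:28 PM − 325 min = 8:03 AM.
Customs starts at 8:03 AM + 105 min = 9:48 AM.

9:48 AM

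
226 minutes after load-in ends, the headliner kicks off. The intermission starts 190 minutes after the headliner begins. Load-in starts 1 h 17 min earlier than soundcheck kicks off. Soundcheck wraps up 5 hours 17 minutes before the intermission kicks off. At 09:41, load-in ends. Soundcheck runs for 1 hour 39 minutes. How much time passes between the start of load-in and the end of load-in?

77 minutes

The headliner starts at 09:41 + 226 min = 13:27.
The intermission starts at 13:27 + 190 min = 16:37.
Soundcheck ends at 16:37 − 317 min = 11:20.
Soundcheck starts at 11:20 − 99 min = 09:41.
Load-in starts at 09:41 − 77 min = 08:24.
From 08:24 to 09:41 is 77 minutes.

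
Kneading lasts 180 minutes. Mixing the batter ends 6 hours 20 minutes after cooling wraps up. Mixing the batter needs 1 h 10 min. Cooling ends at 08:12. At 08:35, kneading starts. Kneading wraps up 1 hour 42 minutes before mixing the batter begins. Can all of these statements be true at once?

No

Mixing the batter ends at 08:12 + 380 min = 14:32.
Mixing the batter starts at 14:32 − 70 min = 13:22.
Kneading ends at 13:22 − 102 min = 11:40.
Kneading starts at 11:40 − 180 min = 08:40.
But kneading is also said to start at 08:35 — a 5-minute conflict.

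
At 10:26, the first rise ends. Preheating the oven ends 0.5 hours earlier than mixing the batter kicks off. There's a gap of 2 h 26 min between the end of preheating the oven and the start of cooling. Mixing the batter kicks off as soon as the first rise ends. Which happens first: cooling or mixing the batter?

Mixing the batter starts at 10:26.
Preheating the oven ends at 10:26 − 30 min = 09:56.
Cooling starts at 09:56 + 146 min = 12:22.
Cooling starts at 12:22 and mixing the batter starts at 10:26, so mixing the batter is first.

mixing the batter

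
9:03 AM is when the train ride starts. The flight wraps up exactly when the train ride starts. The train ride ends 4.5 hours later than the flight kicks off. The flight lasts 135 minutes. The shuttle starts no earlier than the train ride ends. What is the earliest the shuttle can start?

11:18 AM

The flight ends at 9:03 AM.
The flight starts at 9:03 AM − 135 min = 6:48 AM.
The train ride ends at 6:48 AM + 270 min = 11:18 AM.
The shuttle is bounded by the train ride, so the earliest it can start is 11:18 AM.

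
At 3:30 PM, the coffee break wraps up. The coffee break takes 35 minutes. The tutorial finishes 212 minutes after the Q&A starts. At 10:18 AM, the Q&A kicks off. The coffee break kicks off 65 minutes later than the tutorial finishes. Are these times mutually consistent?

The tutorial ends at 10:18 AM + 212 min = 1:50 PM.
The coffee break starts at 1:50 PM + 65 min = 2:55 PM.
The coffee break ends at 2:55 PM + 35 min = 3:30 PM.
That matches the stated 3:30 PM, so the schedule is consistent.

Yes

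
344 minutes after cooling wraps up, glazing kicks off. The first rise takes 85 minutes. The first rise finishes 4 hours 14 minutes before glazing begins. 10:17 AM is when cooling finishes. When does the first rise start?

Glazing starts at 10:17 AM + 344 min = 4:01 PM.
The first rise ends at 4:01 PM − 254 min = 11:47 AM.
The first rise starts at 11:47 AM − 85 min = 10:22 AM.

10:22 AM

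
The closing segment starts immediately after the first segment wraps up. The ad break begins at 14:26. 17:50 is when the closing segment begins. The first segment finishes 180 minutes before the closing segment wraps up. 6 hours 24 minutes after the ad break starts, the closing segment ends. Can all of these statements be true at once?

The closing segment ends at 14:26 + 384 min = 20:50.
The first segment ends at 20:50 − 180 min = 17:50.
So the closing segment starts at 17:50.
That matches the stated 17:50, so the schedule is consistent.

Yes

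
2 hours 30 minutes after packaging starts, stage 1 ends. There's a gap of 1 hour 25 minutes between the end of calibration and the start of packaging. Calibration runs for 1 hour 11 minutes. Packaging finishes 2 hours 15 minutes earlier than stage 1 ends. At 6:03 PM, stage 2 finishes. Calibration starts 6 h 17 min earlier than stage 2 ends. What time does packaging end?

Calibration starts at 6:03 PM − 377 min = 11:46 AM.
Calibration ends at 11:46 AM + 71 min = 12:57 PM.
Packaging starts at 12:57 PM + 85 min = 2:22 PM.
Stage 1 ends at 2:22 PM + 150 min = 4:52 PM.
Packaging ends at 4:52 PM − 135 min = 2:37 PM.

2:37 PM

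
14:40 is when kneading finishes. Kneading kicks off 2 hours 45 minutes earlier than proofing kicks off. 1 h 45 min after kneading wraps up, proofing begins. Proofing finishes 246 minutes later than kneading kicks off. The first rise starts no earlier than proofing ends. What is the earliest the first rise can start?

Proofing starts at 14:40 + 105 min = 16:25.
Kneading starts at 16:25 − 165 min = 13:40.
Proofing ends at 13:40 + 246 min = 17:46.
The first rise is bounded by proofing, so the earliest it can start is 17:46.

17:46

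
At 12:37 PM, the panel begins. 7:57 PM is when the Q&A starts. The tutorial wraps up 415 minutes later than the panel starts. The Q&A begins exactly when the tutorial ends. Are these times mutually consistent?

The tutorial ends at 12:37 PM + 415 min = 7:32 PM.
So the Q&A starts at 7:32 PM.
But the Q&A is also said to start at 7:57 PM — a 25-minute conflict.

No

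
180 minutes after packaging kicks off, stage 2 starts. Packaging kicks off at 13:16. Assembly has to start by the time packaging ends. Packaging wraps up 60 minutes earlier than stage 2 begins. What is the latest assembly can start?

15:16

Stage 2 starts at 13:16 + 180 min = 16:16.
Packaging ends at 16:16 − 60 min = 15:16.
Assembly is bounded by packaging, so the latest it can start is 15:16.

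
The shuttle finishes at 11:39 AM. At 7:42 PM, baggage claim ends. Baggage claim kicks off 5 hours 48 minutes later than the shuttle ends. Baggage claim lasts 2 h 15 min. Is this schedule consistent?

Baggage claim starts at 11:39 AM + 348 min = 5:27 PM.
Baggage claim ends at 5:27 PM + 135 min = 7:42 PM.
That matches the stated 7:42 PM, so the schedule is consistent.

Yes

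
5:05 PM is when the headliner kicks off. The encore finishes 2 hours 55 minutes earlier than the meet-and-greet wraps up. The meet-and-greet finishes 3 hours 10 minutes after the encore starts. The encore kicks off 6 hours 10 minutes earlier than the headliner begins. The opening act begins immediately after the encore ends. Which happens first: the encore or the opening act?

The encore starts at 5:05 PM − 370 min = 10:55 AM.
The meet-and-greet ends at 10:55 AM + 190 min = 2:05 PM.
The encore ends at 2:05 PM − 175 min = 11:10 AM.
So the opening act starts at 11:10 AM.
The encore starts at 10:55 AM and the opening act starts at 11:10 AM, so the encore is first.

the encore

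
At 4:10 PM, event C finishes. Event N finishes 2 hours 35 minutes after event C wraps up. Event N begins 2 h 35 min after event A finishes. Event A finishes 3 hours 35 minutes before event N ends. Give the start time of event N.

Event N ends at 4:10 PM + 155 min = 6:45 PM.
Event A ends at 6:45 PM − 215 min = 3:10 PM.
Event N starts at 3:10 PM + 155 min = 5:45 PM.

5:45 PM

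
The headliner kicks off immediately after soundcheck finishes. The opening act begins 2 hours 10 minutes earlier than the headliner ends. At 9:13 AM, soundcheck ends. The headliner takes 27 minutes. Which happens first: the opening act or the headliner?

the opening act

The headliner starts at 9:13 AM.
The headliner ends at 9:13 AM + 27 min = 9:40 AM.
The opening act starts at 9:40 AM − 130 min = 7:30 AM.
The opening act starts at 7:30 AM and the headliner starts at 9:13 AM, so the opening act is first.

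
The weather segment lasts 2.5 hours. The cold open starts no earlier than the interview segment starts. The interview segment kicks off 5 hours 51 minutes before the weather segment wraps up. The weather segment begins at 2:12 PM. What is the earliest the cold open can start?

10:51 AM

The weather segment ends at 2:12 PM + 150 min = 4:42 PM.
The interview segment starts at 4:42 PM − 351 min = 10:51 AM.
The cold open is bounded by the interview segment, so the earliest it can start is 10:51 AM.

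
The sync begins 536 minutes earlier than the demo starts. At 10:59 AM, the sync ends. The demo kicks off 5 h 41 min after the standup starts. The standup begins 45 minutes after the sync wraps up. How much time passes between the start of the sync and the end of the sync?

2.5 hours

The standup starts at 10:59 AM + 45 min = 11:44 AM.
The demo starts at 11:44 AM + 341 min = 5:25 PM.
The sync starts at 5:25 PM − 536 min = 8:29 AM.
From 8:29 AM to 10:59 AM is 2.5 hours.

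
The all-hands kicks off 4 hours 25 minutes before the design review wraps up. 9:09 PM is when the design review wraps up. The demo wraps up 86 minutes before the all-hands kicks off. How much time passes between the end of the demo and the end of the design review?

The all-hands starts at 9:09 PM − 265 min = 4:44 PM.
The demo ends at 4:44 PM − 86 min = 3:18 PM.
From 3:18 PM to 9:09 PM is 5 hours 51 minutes.

5 hours 51 minutes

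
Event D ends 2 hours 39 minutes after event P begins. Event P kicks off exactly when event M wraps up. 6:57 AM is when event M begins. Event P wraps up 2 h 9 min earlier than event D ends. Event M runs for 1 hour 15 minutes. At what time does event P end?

8:42 AM

Event M ends at 6:57 AM + 75 min = 8:12 AM.
So event P starts at 8:12 AM.
Event D ends at 8:12 AM + 159 min = 10:51 AM.
Event P ends at 10:51 AM − 129 min = 8:42 AM.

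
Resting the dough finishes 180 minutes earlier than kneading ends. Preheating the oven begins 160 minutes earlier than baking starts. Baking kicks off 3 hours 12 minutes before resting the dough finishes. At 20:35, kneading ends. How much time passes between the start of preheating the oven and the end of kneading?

Resting the dough ends at 20:35 − 180 min = 17:35.
Baking starts at 17:35 − 192 min = 14:23.
Preheating the oven starts at 14:23 − 160 min = 11:43.
From 11:43 to 20:35 is 8 hours 52 minutes.

8 hours 52 minutes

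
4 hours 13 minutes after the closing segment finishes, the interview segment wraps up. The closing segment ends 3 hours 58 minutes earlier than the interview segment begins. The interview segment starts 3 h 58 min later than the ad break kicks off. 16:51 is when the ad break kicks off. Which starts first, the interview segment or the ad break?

the ad break

The interview segment starts at 16:51 + 238 min = 20:49.
The interview segment starts at 20:49 and the ad break starts at 16:51, so the ad break is first.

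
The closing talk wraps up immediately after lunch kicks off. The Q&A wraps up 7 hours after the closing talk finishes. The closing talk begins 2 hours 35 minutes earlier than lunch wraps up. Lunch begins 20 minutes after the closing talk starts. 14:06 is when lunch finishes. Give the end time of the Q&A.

The closing talk starts at 14:06 − 155 min = 11:31.
Lunch starts at 11:31 + 20 min = 11:51.
So the closing talk ends at 11:51.
The Q&A ends at 11:51 + 420 min = 18:51.

18:51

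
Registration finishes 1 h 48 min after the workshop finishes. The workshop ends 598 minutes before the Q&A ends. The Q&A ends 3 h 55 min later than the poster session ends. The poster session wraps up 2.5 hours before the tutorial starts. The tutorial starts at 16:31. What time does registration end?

The poster session ends at 16:31 − 150 min = 14:01.
The Q&A ends at 14:01 + 235 min = 17:56.
The workshop ends at 17:56 − 598 min = 07:58.
Registration ends at 07:58 + 108 min = 09:46.

09:46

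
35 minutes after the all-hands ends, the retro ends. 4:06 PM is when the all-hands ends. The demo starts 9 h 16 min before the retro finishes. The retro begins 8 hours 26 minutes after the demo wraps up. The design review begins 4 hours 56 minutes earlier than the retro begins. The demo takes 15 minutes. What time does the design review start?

The retro ends at 4:06 PM + 35 min = 4:41 PM.
The demo starts at 4:41 PM − 556 min = 7:25 AM.
The demo ends at 7:25 AM + 15 min = 7:40 AM.
The retro starts at 7:40 AM + 506 min = 4:06 PM.
The design review starts at 4:06 PM − 296 min = 11:10 AM.

11:10 AM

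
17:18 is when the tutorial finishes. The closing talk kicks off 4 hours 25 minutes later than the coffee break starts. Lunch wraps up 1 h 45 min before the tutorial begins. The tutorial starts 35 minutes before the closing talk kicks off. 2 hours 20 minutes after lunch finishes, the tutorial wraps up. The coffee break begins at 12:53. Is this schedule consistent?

Yes

The closing talk starts at 12:53 + 265 min = 17:18.
The tutorial starts at 17:18 − 35 min = 16:43.
Lunch ends at 16:43 − 105 min = 14:58.
The tutorial ends at 14:58 + 140 min = 17:18.
That matches the stated 17:18, so the schedule is consistent.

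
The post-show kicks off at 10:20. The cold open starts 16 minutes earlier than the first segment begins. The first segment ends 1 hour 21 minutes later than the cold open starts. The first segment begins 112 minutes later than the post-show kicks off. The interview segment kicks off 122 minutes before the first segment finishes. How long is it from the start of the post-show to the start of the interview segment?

The first segment starts at 10:20 + 112 min = 12:12.
The cold open starts at 12:12 − 16 min = 11:56.
The first segment ends at 11:56 + 81 min = 13:17.
The interview segment starts at 13:17 − 122 min = 11:15.
From 10:20 to 11:15 is 55 minutes.

55 minutes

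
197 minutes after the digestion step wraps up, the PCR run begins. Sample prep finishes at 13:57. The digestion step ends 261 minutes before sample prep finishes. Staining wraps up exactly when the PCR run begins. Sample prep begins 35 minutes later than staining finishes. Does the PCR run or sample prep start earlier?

the PCR run

The digestion step ends at 13:57 − 261 min = 09:36.
The PCR run starts at 09:36 + 197 min = 12:53.
So staining ends at 12:53.
Sample prep starts at 12:53 + 35 min = 13:28.
The PCR run starts at 12:53 and sample prep starts at 13:28, so the PCR run is first.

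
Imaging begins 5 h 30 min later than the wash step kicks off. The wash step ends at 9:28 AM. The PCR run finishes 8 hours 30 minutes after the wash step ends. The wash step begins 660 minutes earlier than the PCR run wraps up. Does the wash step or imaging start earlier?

The PCR run ends at 9:28 AM + 510 min = 5:58 PM.
The wash step starts at 5:58 PM − 660 min = 6:58 AM.
Imaging starts at 6:58 AM + 330 min = 12:28 PM.
The wash step starts at 6:58 AM and imaging starts at 12:28 PM, so the wash step is first.

the wash step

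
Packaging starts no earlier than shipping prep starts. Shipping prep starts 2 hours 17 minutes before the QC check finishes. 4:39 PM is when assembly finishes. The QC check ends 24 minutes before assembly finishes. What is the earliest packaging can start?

The QC check ends at 4:39 PM − 24 min = 4:15 PM.
Shipping prep starts at 4:15 PM − 137 min = 1:58 PM.
Packaging is bounded by shipping prep, so the earliest it can start is 1:58 PM.

1:58 PM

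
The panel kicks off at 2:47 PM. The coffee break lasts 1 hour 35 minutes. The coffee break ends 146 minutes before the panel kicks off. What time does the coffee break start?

The coffee break ends at 2:47 PM − 146 min = 12:21 PM.
The coffee break starts at 12:21 PM − 95 min = 10:46 AM.

10:46 AM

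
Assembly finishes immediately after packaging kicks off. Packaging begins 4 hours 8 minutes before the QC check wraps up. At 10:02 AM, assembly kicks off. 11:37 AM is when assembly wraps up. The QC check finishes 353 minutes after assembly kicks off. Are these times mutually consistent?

No

The QC check ends at 10:02 AM + 353 min = 3:55 PM.
Packaging starts at 3:55 PM − 248 min = 11:47 AM.
So assembly ends at 11:47 AM.
But assembly is also said to end at 11:37 AM — a 10-minute conflict.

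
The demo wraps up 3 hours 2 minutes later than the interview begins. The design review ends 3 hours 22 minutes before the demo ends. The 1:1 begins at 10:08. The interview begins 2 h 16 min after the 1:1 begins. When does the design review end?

The interview starts at 10:08 + 136 min = 12:24.
The demo ends at 12:24 + 182 min = 15:26.
The design review ends at 15:26 − 202 min = 12:04.

12:04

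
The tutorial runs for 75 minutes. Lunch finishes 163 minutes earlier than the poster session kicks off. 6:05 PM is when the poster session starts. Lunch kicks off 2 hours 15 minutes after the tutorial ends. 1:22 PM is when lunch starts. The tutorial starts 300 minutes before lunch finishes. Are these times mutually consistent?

No

Lunch ends at 6:05 PM − 163 min = 3:22 PM.
The tutorial starts at 3:22 PM − 300 min = 10:22 AM.
The tutorial ends at 10:22 AM + 75 min = 11:37 AM.
Lunch starts at 11:37 AM + 135 min = 1:52 PM.
But lunch is also said to start at 1:22 PM — a 30-minute conflict.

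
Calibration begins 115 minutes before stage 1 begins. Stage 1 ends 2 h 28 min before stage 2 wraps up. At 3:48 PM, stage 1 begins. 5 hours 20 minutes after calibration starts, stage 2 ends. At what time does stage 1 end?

4:45 PM

Calibration starts at 3:48 PM − 115 min = 1:53 PM.
Stage 2 ends at 1:53 PM + 320 min = 7:13 PM.
Stage 1 ends at 7:13 PM − 148 min = 4:45 PM.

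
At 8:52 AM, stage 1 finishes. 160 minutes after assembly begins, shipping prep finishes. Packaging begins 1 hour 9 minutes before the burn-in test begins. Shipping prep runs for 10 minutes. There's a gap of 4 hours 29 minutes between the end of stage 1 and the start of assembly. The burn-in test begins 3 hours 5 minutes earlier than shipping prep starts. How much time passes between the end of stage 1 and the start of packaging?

Assembly starts at 8:52 AM + 269 min = 1:21 PM.
Shipping prep ends at 1:21 PM + 160 min = 4:01 PM.
Shipping prep starts at 4:01 PM − 10 min = 3:51 PM.
The burn-in test starts at 3:51 PM − 185 min = 12:46 PM.
Packaging starts at 12:46 PM − 69 min = 11:37 AM.
From 8:52 AM to 11:37 AM is 2 hours 45 minutes.

2 hours 45 minutes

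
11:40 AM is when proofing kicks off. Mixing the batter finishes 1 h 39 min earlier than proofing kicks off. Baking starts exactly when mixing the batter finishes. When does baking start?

10:01 AM

Mixing the batter ends at 11:40 AM − 99 min = 10:01 AM.
So baking starts at 10:01 AM.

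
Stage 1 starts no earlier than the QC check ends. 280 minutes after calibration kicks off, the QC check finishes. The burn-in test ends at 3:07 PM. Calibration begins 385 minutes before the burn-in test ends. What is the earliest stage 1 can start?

Calibration starts at 3:07 PM − 385 min = 8:42 AM.
The QC check ends at 8:42 AM + 280 min = 1:22 PM.
Stage 1 is bounded by the QC check, so the earliest it can start is 1:22 PM.

1:22 PM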